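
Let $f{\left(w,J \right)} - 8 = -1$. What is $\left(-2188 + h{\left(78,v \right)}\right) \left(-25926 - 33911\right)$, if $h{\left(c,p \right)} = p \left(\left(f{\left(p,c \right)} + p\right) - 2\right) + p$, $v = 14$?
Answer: $114168996$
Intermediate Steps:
$f{\left(w,J \right)} = 7$ ($f{\left(w,J \right)} = 8 - 1 = 7$)
$h{\left(c,p \right)} = p + p \left(5 + p\right)$ ($h{\left(c,p \right)} = p \left(\left(7 + p\right) - 2\right) + p = p \left(5 + p\right) + p = p + p \left(5 + p\right)$)
$\left(-2188 + h{\left(78,v \right)}\right) \left(-25926 - 33911\right) = \left(-2188 + 14 \left(6 + 14\right)\right) \left(-25926 - 33911\right) = \left(-2188 + 14 \cdot 20\right) \left(-59837\right) = \left(-2188 + 280\right) \left(-59837\right) = \left(-1908\right) \left(-59837\right) = 114168996$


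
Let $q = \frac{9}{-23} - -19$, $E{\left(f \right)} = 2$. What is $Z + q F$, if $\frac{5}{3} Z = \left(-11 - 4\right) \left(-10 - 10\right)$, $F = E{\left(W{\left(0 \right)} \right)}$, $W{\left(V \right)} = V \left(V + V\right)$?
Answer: $\frac{4996}{23} \approx 217.22$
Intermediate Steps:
$W{\left(V \right)} = 2 V^{2}$ ($W{\left(V \right)} = V 2 V = 2 V^{2}$)
$F = 2$
$Z = 180$ ($Z = \frac{3 \left(-11 - 4\right) \left(-10 - 10\right)}{5} = \frac{3 \left(\left(-15\right) \left(-20\right)\right)}{5} = \frac{3}{5} \cdot 300 = 180$)
$q = \frac{428}{23}$ ($q = 9 \left(- \frac{1}{23}\right) + 19 = - \frac{9}{23} + 19 = \frac{428}{23} \approx 18.609$)
$Z + q F = 180 + \frac{428}{23} \cdot 2 = 180 + \frac{856}{23} = \frac{4996}{23}$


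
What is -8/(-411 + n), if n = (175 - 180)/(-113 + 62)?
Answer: 102/5239 ≈ 0.019469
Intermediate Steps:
n = 5/51 (n = -5/(-51) = -5*(-1/51) = 5/51 ≈ 0.098039)
-8/(-411 + n) = -8/(-411 + 5/51) = -8/(-20956/51) = -8*(-51/20956) = 102/5239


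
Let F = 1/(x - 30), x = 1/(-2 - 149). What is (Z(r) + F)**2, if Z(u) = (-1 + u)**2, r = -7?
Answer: 84003167889/20529961 ≈ 4091.7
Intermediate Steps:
x = -1/151 (x = 1/(-151) = -1/151 ≈ -0.0066225)
F = -151/4531 (F = 1/(-1/151 - 30) = 1/(-4531/151) = -151/4531 ≈ -0.033326)
(Z(r) + F)**2 = ((-1 - 7)**2 - 151/4531)**2 = ((-8)**2 - 151/4531)**2 = (64 - 151/4531)**2 = (289833/4531)**2 = 84003167889/20529961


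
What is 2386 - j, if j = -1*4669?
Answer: 7055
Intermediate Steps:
j = -4669
2386 - j = 2386 - 1*(-4669) = 2386 + 4669 = 7055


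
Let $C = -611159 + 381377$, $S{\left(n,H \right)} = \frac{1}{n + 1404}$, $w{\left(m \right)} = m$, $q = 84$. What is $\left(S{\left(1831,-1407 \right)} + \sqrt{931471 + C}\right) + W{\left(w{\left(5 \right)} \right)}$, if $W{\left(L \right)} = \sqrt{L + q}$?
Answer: $\frac{1}{3235} + \sqrt{89} + \sqrt{701689} \approx 847.1$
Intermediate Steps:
$S{\left(n,H \right)} = \frac{1}{1404 + n}$
$C = -229782$
$W{\left(L \right)} = \sqrt{84 + L}$ ($W{\left(L \right)} = \sqrt{L + 84} = \sqrt{84 + L}$)
$\left(S{\left(1831,-1407 \right)} + \sqrt{931471 + C}\right) + W{\left(w{\left(5 \right)} \right)} = \left(\frac{1}{1404 + 1831} + \sqrt{931471 - 229782}\right) + \sqrt{84 + 5} = \left(\frac{1}{3235} + \sqrt{701689}\right) + \sqrt{89} = \frac{1}{3235} + \sqrt{89} + \sqrt{701689}$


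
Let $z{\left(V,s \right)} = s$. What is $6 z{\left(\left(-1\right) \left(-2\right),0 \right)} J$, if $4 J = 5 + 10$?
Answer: $0$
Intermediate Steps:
$J = \frac{15}{4}$ ($J = \frac{5 + 10}{4} = \frac{1}{4} \cdot 15 = \frac{15}{4} \approx 3.75$)
$6 z{\left(\left(-1\right) \left(-2\right),0 \right)} J = 6 \cdot 0 \cdot \frac{15}{4} = 0 \cdot \frac{15}{4} = 0$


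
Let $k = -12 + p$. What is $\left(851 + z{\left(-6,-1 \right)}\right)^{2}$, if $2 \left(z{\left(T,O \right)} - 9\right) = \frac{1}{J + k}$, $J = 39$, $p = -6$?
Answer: $\frac{1304726641}{1764} \approx 7.3964 \cdot 10^{5}$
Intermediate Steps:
$k = -18$ ($k = -12 - 6 = -18$)
$z{\left(T,O \right)} = \frac{379}{42}$ ($z{\left(T,O \right)} = 9 + \frac{1}{2 \left(39 - 18\right)} = 9 + \frac{1}{2 \cdot 21} = 9 + \frac{1}{2} \cdot \frac{1}{21} = 9 + \frac{1}{42} = \frac{379}{42}$)
$\left(851 + z{\left(-6,-1 \right)}\right)^{2} = \left(851 + \frac{379}{42}\right)^{2} = \left(\frac{36121}{42}\right)^{2} = \frac{1304726641}{1764}$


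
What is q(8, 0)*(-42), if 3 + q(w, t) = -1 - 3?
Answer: 294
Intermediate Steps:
q(w, t) = -7 (q(w, t) = -3 + (-1 - 3) = -3 - 4 = -7)
q(8, 0)*(-42) = -7*(-42) = 294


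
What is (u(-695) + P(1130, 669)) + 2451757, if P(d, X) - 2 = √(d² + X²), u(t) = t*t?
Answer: 2934784 + √1724461 ≈ 2.9361e+6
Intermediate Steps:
u(t) = t²
P(d, X) = 2 + √(X² + d²) (P(d, X) = 2 + √(d² + X²) = 2 + √(X² + d²))
(u(-695) + P(1130, 669)) + 2451757 = ((-695)² + (2 + √(669² + 1130²))) + 2451757 = (483025 + (2 + √(447561 + 1276900))) + 2451757 = (483025 + (2 + √1724461)) + 2451757 = (483027 + √1724461) + 2451757 = 2934784 + √1724461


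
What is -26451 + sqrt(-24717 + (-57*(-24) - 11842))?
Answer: -26451 + I*sqrt(35191) ≈ -26451.0 + 187.59*I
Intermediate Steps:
-26451 + sqrt(-24717 + (-57*(-24) - 11842)) = -26451 + sqrt(-24717 + (1368 - 11842)) = -26451 + sqrt(-24717 - 10474) = -26451 + sqrt(-35191) = -26451 + I*sqrt(35191)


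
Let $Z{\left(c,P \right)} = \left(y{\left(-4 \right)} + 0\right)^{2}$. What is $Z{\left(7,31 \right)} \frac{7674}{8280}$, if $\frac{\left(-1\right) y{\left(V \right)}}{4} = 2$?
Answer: $\frac{20464}{345} \approx 59.316$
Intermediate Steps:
$y{\left(V \right)} = -8$ ($y{\left(V \right)} = \left(-4\right) 2 = -8$)
$Z{\left(c,P \right)} = 64$ ($Z{\left(c,P \right)} = \left(-8 + 0\right)^{2} = \left(-8\right)^{2} = 64$)
$Z{\left(7,31 \right)} \frac{7674}{8280} = 64 \cdot \frac{7674}{8280} = 64 \cdot 7674 \cdot \frac{1}{8280} = 64 \cdot \frac{1279}{1380} = \frac{20464}{345}$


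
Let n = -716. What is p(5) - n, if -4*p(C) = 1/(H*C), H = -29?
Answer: 415281/580 ≈ 716.00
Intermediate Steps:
p(C) = 1/(116*C) (p(C) = -1/(4*(-29)*C) = -(-1)/(116*C) = 1/(116*C))
p(5) - n = (1/116)/5 - 1*(-716) = (1/116)*(⅕) + 716 = 1/580 + 716 = 415281/580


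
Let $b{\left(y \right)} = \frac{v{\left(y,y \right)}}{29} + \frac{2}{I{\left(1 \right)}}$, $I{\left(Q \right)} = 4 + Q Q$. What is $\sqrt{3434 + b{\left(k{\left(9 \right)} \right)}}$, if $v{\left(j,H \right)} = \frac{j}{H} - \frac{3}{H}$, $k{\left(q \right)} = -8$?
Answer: $\frac{\sqrt{1155348110}}{580} \approx 58.604$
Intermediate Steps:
$v{\left(j,H \right)} = - \frac{3}{H} + \frac{j}{H}$
$I{\left(Q \right)} = 4 + Q^{2}$
$b{\left(y \right)} = \frac{2}{5} + \frac{-3 + y}{29 y}$ ($b{\left(y \right)} = \frac{\frac{1}{y} \left(-3 + y\right)}{29} + \frac{2}{4 + 1^{2}} = \frac{-3 + y}{y} \frac{1}{29} + \frac{2}{4 + 1} = \frac{-3 + y}{29 y} + \frac{2}{5} = \frac{2}{5} + \frac{-3 + y}{29 y}$)
$\sqrt{3434 + b{\left(k{\left(9 \right)} \right)}} = \sqrt{3434 + \frac{3 \left(-5 + 21 \left(-8\right)\right)}{145 \left(-8\right)}} = \sqrt{3434 + \frac{3}{145} \left(- \frac{1}{8}\right) \left(-5 - 168\right)} = \sqrt{3434 + \frac{3}{145} \left(- \frac{1}{8}\right) \left(-173\right)} = \sqrt{3434 + \frac{519}{1160}} = \sqrt{\frac{3983959}{1160}} = \frac{\sqrt{1155348110}}{580}$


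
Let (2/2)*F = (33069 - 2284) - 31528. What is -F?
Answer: 743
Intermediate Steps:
F = -743 (F = (33069 - 2284) - 31528 = 30785 - 31528 = -743)
-F = -1*(-743) = 743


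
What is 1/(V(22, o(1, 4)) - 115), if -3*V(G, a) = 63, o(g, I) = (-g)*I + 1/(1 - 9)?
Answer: -1/136 ≈ -0.0073529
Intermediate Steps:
o(g, I) = -1/8 - I*g (o(g, I) = -I*g + 1/(-8) = -I*g - 1/8 = -1/8 - I*g)
V(G, a) = -21 (V(G, a) = -1/3*63 = -21)
1/(V(22, o(1, 4)) - 115) = 1/(-21 - 115) = 1/(-136) = -1/136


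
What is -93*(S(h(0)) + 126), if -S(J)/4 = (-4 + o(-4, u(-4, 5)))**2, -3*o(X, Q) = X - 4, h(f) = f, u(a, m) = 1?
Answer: -33170/3 ≈ -11057.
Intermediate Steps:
o(X, Q) = 4/3 - X/3 (o(X, Q) = -(X - 4)/3 = -(-4 + X)/3 = 4/3 - X/3)
S(J) = -64/9 (S(J) = -4*(-4 + (4/3 - 1/3*(-4)))**2 = -4*(-4 + (4/3 + 4/3))**2 = -4*(-4 + 8/3)**2 = -4*(-4/3)**2 = -4*16/9 = -64/9)
-93*(S(h(0)) + 126) = -93*(-64/9 + 126) = -93*1070/9 = -33170/3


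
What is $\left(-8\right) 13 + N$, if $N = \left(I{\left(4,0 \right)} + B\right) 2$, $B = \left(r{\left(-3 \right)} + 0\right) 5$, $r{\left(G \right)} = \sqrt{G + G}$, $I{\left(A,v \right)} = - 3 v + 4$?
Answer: $-96 + 10 i \sqrt{6} \approx -96.0 + 24.495 i$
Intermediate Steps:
$I{\left(A,v \right)} = 4 - 3 v$
$r{\left(G \right)} = \sqrt{2} \sqrt{G}$ ($r{\left(G \right)} = \sqrt{2 G} = \sqrt{2} \sqrt{G}$)
$B = 5 i \sqrt{6}$ ($B = \left(\sqrt{2} \sqrt{-3} + 0\right) 5 = \left(\sqrt{2} i \sqrt{3} + 0\right) 5 = \left(i \sqrt{6} + 0\right) 5 = i \sqrt{6} \cdot 5 = 5 i \sqrt{6} \approx 12.247 i$)
$N = 8 + 10 i \sqrt{6}$ ($N = \left(\left(4 - 0\right) + 5 i \sqrt{6}\right) 2 = \left(\left(4 + 0\right) + 5 i \sqrt{6}\right) 2 = \left(4 + 5 i \sqrt{6}\right) 2 = 8 + 10 i \sqrt{6} \approx 8.0 + 24.495 i$)
$\left(-8\right) 13 + N = \left(-8\right) 13 + \left(8 + 10 i \sqrt{6}\right) = -104 + \left(8 + 10 i \sqrt{6}\right) = -96 + 10 i \sqrt{6}$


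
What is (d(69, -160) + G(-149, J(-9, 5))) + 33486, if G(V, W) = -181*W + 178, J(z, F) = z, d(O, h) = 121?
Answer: 35414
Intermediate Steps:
G(V, W) = 178 - 181*W
(d(69, -160) + G(-149, J(-9, 5))) + 33486 = (121 + (178 - 181*(-9))) + 33486 = (121 + (178 + 1629)) + 33486 = (121 + 1807) + 33486 = 1928 + 33486 = 35414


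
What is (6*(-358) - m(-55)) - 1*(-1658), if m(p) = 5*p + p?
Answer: -160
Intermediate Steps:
m(p) = 6*p
(6*(-358) - m(-55)) - 1*(-1658) = (6*(-358) - 6*(-55)) - 1*(-1658) = (-2148 - 1*(-330)) + 1658 = (-2148 + 330) + 1658 = -1818 + 1658 = -160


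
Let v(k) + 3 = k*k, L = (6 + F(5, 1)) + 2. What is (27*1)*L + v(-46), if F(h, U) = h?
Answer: 2464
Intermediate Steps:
L = 13 (L = (6 + 5) + 2 = 11 + 2 = 13)
v(k) = -3 + k² (v(k) = -3 + k*k = -3 + k²)
(27*1)*L + v(-46) = (27*1)*13 + (-3 + (-46)²) = 27*13 + (-3 + 2116) = 351 + 2113 = 2464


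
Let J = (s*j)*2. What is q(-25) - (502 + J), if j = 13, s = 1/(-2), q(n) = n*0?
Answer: -489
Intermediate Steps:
q(n) = 0
s = -½ ≈ -0.50000
J = -13 (J = -½*13*2 = -13/2*2 = -13)
q(-25) - (502 + J) = 0 - (502 - 13) = 0 - 1*489 = 0 - 489 = -489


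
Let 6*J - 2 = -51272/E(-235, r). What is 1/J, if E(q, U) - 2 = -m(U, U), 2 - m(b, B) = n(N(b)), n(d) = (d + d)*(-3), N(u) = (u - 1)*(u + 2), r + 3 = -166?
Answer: 7515/2882 ≈ 2.6076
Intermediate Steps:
r = -169 (r = -3 - 166 = -169)
N(u) = (-1 + u)*(2 + u)
n(d) = -6*d (n(d) = (2*d)*(-3) = -6*d)
m(b, B) = -10 + 6*b + 6*b² (m(b, B) = 2 - (-6)*(-2 + b + b²) = 2 - (12 - 6*b - 6*b²) = 2 + (-12 + 6*b + 6*b²) = -10 + 6*b + 6*b²)
E(q, U) = 12 - 6*U - 6*U² (E(q, U) = 2 - (-10 + 6*U + 6*U²) = 2 + (10 - 6*U - 6*U²) = 12 - 6*U - 6*U²)
J = 2882/7515 (J = ⅓ + (-51272/(12 - 6*(-169) - 6*(-169)²))/6 = ⅓ + (-51272/(12 + 1014 - 6*28561))/6 = ⅓ + (-51272/(12 + 1014 - 171366))/6 = ⅓ + (-51272/(-170340))/6 = ⅓ + (-51272*(-1/170340))/6 = ⅓ + (⅙)*(754/2505) = ⅓ + 377/7515 = 2882/7515 ≈ 0.38350)
1/J = 1/(2882/7515) = 7515/2882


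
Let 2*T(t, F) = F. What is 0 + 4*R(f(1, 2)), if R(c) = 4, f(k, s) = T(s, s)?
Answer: 16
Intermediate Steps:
T(t, F) = F/2
f(k, s) = s/2
0 + 4*R(f(1, 2)) = 0 + 4*4 = 0 + 16 = 16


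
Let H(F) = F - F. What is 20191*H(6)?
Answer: 0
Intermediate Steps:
H(F) = 0
20191*H(6) = 20191*0 = 0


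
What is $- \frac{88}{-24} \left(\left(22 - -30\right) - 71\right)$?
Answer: $- \frac{209}{3} \approx -69.667$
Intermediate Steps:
$- \frac{88}{-24} \left(\left(22 - -30\right) - 71\right) = \left(-88\right) \left(- \frac{1}{24}\right) \left(\left(22 + 30\right) - 71\right) = \frac{11 \left(52 - 71\right)}{3} = \frac{11}{3} \left(-19\right) = - \frac{209}{3}$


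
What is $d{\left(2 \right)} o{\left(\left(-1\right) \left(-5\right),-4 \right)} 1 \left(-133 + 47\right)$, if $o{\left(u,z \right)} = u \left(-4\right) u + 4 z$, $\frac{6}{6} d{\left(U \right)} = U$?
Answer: $19952$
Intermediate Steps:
$d{\left(U \right)} = U$
$o{\left(u,z \right)} = - 4 u^{2} + 4 z$ ($o{\left(u,z \right)} = - 4 u u + 4 z = - 4 u^{2} + 4 z$)
$d{\left(2 \right)} o{\left(\left(-1\right) \left(-5\right),-4 \right)} 1 \left(-133 + 47\right) = 2 \left(- 4 \left(\left(-1\right) \left(-5\right)\right)^{2} + 4 \left(-4\right)\right) 1 \left(-133 + 47\right) = 2 \left(- 4 \cdot 5^{2} - 16\right) 1 \left(-86\right) = 2 \left(\left(-4\right) 25 - 16\right) 1 \left(-86\right) = 2 \left(-100 - 16\right) 1 \left(-86\right) = 2 \left(-116\right) 1 \left(-86\right) = \left(-232\right) 1 \left(-86\right) = \left(-232\right) \left(-86\right) = 19952$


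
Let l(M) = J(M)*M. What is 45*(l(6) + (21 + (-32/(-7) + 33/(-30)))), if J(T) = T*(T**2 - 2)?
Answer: 786537/14 ≈ 56181.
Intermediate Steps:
J(T) = T*(-2 + T**2)
l(M) = M**2*(-2 + M**2) (l(M) = (M*(-2 + M**2))*M = M**2*(-2 + M**2))
45*(l(6) + (21 + (-32/(-7) + 33/(-30)))) = 45*(6**2*(-2 + 6**2) + (21 + (-32/(-7) + 33/(-30)))) = 45*(36*(-2 + 36) + (21 + (-32*(-1/7) + 33*(-1/30)))) = 45*(36*34 + (21 + (32/7 - 11/10))) = 45*(1224 + (21 + 243/70)) = 45*(1224 + 1713/70) = 45*(87393/70) = 786537/14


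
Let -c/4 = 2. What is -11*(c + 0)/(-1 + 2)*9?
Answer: 792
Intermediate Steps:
c = -8 (c = -4*2 = -8)
-11*(c + 0)/(-1 + 2)*9 = -11*(-8 + 0)/(-1 + 2)*9 = -(-88)/1*9 = -(-88)*9 = -11*(-8)*9 = 88*9 = 792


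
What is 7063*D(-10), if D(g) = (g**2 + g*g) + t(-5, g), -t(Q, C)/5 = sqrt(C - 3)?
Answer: 1412600 - 35315*I*sqrt(13) ≈ 1.4126e+6 - 1.2733e+5*I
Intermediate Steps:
t(Q, C) = -5*sqrt(-3 + C) (t(Q, C) = -5*sqrt(C - 3) = -5*sqrt(-3 + C))
D(g) = -5*sqrt(-3 + g) + 2*g**2 (D(g) = (g**2 + g*g) - 5*sqrt(-3 + g) = (g**2 + g**2) - 5*sqrt(-3 + g) = 2*g**2 - 5*sqrt(-3 + g) = -5*sqrt(-3 + g) + 2*g**2)
7063*D(-10) = 7063*(-5*sqrt(-3 - 10) + 2*(-10)**2) = 7063*(-5*I*sqrt(13) + 2*100) = 7063*(-5*I*sqrt(13) + 200) = 7063*(200 - 5*I*sqrt(13)) = 1412600 - 35315*I*sqrt(13)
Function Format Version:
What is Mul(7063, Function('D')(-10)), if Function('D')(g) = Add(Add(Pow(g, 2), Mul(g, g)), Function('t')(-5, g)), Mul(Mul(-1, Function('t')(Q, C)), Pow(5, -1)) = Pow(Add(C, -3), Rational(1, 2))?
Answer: Add(1412600, Mul(-35315, I, Pow(13, Rational(1, 2)))) ≈ Add(1.4126e+6, Mul(-1.2733e+5, I))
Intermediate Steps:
Function('t')(Q, C) = Mul(-5, Pow(Add(-3, C), Rational(1, 2))) (Function('t')(Q, C) = Mul(-5, Pow(Add(C, -3), Rational(1, 2))) = Mul(-5, Pow(Add(-3, C), Rational(1, 2))))
Function('D')(g) = Add(Mul(-5, Pow(Add(-3, g), Rational(1, 2))), Mul(2, Pow(g, 2))) (Function('D')(g) = Add(Add(Pow(g, 2), Mul(g, g)), Mul(-5, Pow(Add(-3, g), Rational(1, 2)))) = Add(Add(Pow(g, 2), Pow(g, 2)), Mul(-5, Pow(Add(-3, g), Rational(1, 2)))) = Add(Mul(2, Pow(g, 2)), Mul(-5, Pow(Add(-3, g), Rational(1, 2)))) = Add(Mul(-5, Pow(Add(-3, g), Rational(1, 2))), Mul(2, Pow(g, 2))))
Mul(7063, Function('D')(-10)) = Mul(7063, Add(Mul(-5, Pow(Add(-3, -10), Rational(1, 2))), Mul(2, Pow(-10, 2)))) = Mul(7063, Add(Mul(-5, Pow(-13, Rational(1, 2))), Mul(2, 100))) = Mul(7063, Add(Mul(-5, Mul(I, Pow(13, Rational(1, 2)))), 200)) = Mul(7063, Add(Mul(-5, I, Pow(13, Rational(1, 2))), 200)) = Mul(7063, Add(200, Mul(-5, I, Pow(13, Rational(1, 2))))) = Add(1412600, Mul(-35315, I, Pow(13, Rational(1, 2))))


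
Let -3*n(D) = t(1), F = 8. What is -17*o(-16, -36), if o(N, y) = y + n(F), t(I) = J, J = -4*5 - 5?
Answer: 1411/3 ≈ 470.33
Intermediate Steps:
J = -25 (J = -20 - 5 = -25)
t(I) = -25
n(D) = 25/3 (n(D) = -1/3*(-25) = 25/3)
o(N, y) = 25/3 + y (o(N, y) = y + 25/3 = 25/3 + y)
-17*o(-16, -36) = -17*(25/3 - 36) = -17*(-83/3) = 1411/3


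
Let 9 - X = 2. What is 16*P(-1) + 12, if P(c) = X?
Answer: 124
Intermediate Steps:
X = 7 (X = 9 - 1*2 = 9 - 2 = 7)
P(c) = 7
16*P(-1) + 12 = 16*7 + 12 = 112 + 12 = 124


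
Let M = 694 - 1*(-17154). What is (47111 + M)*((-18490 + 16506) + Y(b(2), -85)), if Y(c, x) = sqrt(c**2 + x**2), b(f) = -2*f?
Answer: -128878656 + 64959*sqrt(7241) ≈ -1.2335e+8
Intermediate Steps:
M = 17848 (M = 694 + 17154 = 17848)
(47111 + M)*((-18490 + 16506) + Y(b(2), -85)) = (47111 + 17848)*((-18490 + 16506) + sqrt((-2*2)**2 + (-85)**2)) = 64959*(-1984 + sqrt((-4)**2 + 7225)) = 64959*(-1984 + sqrt(16 + 7225)) = 64959*(-1984 + sqrt(7241)) = -128878656 + 64959*sqrt(7241)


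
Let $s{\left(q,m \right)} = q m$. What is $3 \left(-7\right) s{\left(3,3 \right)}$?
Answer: $-189$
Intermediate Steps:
$s{\left(q,m \right)} = m q$
$3 \left(-7\right) s{\left(3,3 \right)} = 3 \left(-7\right) 3 \cdot 3 = \left(-21\right) 9 = -189$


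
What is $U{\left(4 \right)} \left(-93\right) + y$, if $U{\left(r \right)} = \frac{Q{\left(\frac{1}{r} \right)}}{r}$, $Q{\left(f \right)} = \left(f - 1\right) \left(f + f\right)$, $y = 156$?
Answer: $\frac{5271}{32} \approx 164.72$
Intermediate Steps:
$Q{\left(f \right)} = 2 f \left(-1 + f\right)$ ($Q{\left(f \right)} = \left(-1 + f\right) 2 f = 2 f \left(-1 + f\right)$)
$U{\left(r \right)} = \frac{2 \left(-1 + \frac{1}{r}\right)}{r^{2}}$ ($U{\left(r \right)} = \frac{2 \frac{1}{r} \left(-1 + \frac{1}{r}\right)}{r} = \frac{2 \left(-1 + \frac{1}{r}\right)}{r^{2}}$)
$U{\left(4 \right)} \left(-93\right) + y = \frac{2 \left(1 - 4\right)}{64} \left(-93\right) + 156 = 2 \cdot \frac{1}{64} \left(1 - 4\right) \left(-93\right) + 156 = 2 \cdot \frac{1}{64} \left(-3\right) \left(-93\right) + 156 = \left(- \frac{3}{32}\right) \left(-93\right) + 156 = \frac{279}{32} + 156 = \frac{5271}{32}$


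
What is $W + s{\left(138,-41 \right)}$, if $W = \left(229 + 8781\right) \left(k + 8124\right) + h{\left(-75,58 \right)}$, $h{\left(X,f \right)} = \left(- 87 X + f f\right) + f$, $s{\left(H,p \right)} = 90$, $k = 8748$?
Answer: $152026757$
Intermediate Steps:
$h{\left(X,f \right)} = f + f^{2} - 87 X$ ($h{\left(X,f \right)} = \left(- 87 X + f^{2}\right) + f = \left(f^{2} - 87 X\right) + f = f + f^{2} - 87 X$)
$W = 152026667$ ($W = \left(229 + 8781\right) \left(8748 + 8124\right) + \left(58 + 58^{2} - -6525\right) = 9010 \cdot 16872 + \left(58 + 3364 + 6525\right) = 152016720 + 9947 = 152026667$)
$W + s{\left(138,-41 \right)} = 152026667 + 90 = 152026757$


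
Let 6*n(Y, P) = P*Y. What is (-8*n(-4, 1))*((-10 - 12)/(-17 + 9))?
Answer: 44/3 ≈ 14.667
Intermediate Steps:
n(Y, P) = P*Y/6 (n(Y, P) = (P*Y)/6 = P*Y/6)
(-8*n(-4, 1))*((-10 - 12)/(-17 + 9)) = (-4*(-4)/3)*((-10 - 12)/(-17 + 9)) = (-8*(-2/3))*(-22/(-8)) = 16*(-22*(-1/8))/3 = (16/3)*(11/4) = 44/3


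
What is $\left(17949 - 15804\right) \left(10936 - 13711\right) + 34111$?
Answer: $-5918264$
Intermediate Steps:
$\left(17949 - 15804\right) \left(10936 - 13711\right) + 34111 = 2145 \left(-2775\right) + 34111 = -5952375 + 34111 = -5918264$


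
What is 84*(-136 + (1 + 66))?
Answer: -5796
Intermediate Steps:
84*(-136 + (1 + 66)) = 84*(-136 + 67) = 84*(-69) = -5796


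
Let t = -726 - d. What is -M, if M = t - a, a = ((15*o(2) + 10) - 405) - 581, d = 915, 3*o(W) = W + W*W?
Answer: 695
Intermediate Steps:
o(W) = W/3 + W²/3 (o(W) = (W + W*W)/3 = (W + W²)/3 = W/3 + W²/3)
a = -946 (a = ((15*((⅓)*2*(1 + 2)) + 10) - 405) - 581 = ((15*((⅓)*2*3) + 10) - 405) - 581 = ((15*2 + 10) - 405) - 581 = ((30 + 10) - 405) - 581 = (40 - 405) - 581 = -365 - 581 = -946)
t = -1641 (t = -726 - 1*915 = -726 - 915 = -1641)
M = -695 (M = -1641 - 1*(-946) = -1641 + 946 = -695)
-M = -1*(-695) = 695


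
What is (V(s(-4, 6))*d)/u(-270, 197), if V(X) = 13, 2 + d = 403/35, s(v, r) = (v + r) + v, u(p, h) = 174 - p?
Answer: 39/140 ≈ 0.27857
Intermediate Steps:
s(v, r) = r + 2*v (s(v, r) = (r + v) + v = r + 2*v)
d = 333/35 (d = -2 + 403/35 = 333/35 ≈ 9.5143)
(V(s(-4, 6))*d)/u(-270, 197) = (13*(333/35))/(174 - 1*(-270)) = 4329/(35*(174 + 270)) = (4329/35)/444 = (4329/35)*(1/444) = 39/140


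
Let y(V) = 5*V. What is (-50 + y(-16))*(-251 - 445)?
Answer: 90480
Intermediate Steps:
(-50 + y(-16))*(-251 - 445) = (-50 + 5*(-16))*(-251 - 445) = (-50 - 80)*(-696) = -130*(-696) = 90480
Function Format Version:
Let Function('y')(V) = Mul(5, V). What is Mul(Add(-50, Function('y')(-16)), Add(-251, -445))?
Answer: 90480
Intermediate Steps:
Mul(Add(-50, Function('y')(-16)), Add(-251, -445)) = Mul(Add(-50, Mul(5, -16)), Add(-251, -445)) = Mul(Add(-50, -80), -696) = Mul(-130, -696) = 90480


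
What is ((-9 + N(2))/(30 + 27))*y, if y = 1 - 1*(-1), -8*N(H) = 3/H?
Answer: -49/152 ≈ -0.32237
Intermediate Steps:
N(H) = -3/(8*H)
y = 2 (y = 1 + 1 = 2)
((-9 + N(2))/(30 + 27))*y = ((-9 - 3/8/2)/(30 + 27))*2 = ((-9 - 3/8*1/2)/57)*2 = ((-9 - 3/16)*(1/57))*2 = -147/16*1/57*2 = -49/304*2 = -49/152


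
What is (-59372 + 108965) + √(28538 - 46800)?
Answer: 49593 + I*√18262 ≈ 49593.0 + 135.14*I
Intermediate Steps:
(-59372 + 108965) + √(28538 - 46800) = 49593 + √(-18262) = 49593 + I*√18262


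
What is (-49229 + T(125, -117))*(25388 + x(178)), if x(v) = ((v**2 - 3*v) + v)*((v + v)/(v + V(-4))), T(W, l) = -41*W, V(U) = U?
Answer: -141051166520/29 ≈ -4.8638e+9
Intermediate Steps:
x(v) = 2*v*(v**2 - 2*v)/(-4 + v) (x(v) = ((v**2 - 3*v) + v)*((v + v)/(v - 4)) = (v**2 - 2*v)*((2*v)/(-4 + v)) = (v**2 - 2*v)*(2*v/(-4 + v)) = 2*v*(v**2 - 2*v)/(-4 + v))
(-49229 + T(125, -117))*(25388 + x(178)) = (-49229 - 41*125)*(25388 + 2*178**2*(-2 + 178)/(-4 + 178)) = (-49229 - 5125)*(25388 + 2*31684*176/174) = -54354*(25388 + 2*31684*(1/174)*176) = -54354*(25388 + 5576384/87) = -54354*7785140/87 = -141051166520/29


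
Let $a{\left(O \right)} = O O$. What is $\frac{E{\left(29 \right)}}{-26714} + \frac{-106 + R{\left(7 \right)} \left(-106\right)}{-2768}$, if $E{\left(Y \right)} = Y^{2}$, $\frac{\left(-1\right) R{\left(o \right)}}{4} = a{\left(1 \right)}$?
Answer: $- \frac{2705735}{18486088} \approx -0.14637$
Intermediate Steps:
$a{\left(O \right)} = O^{2}$
$R{\left(o \right)} = -4$ ($R{\left(o \right)} = - 4 \cdot 1^{2} = \left(-4\right) 1 = -4$)
$\frac{E{\left(29 \right)}}{-26714} + \frac{-106 + R{\left(7 \right)} \left(-106\right)}{-2768} = \frac{29^{2}}{-26714} + \frac{-106 - -424}{-2768} = 841 \left(- \frac{1}{26714}\right) + \left(-106 + 424\right) \left(- \frac{1}{2768}\right) = - \frac{841}{26714} + 318 \left(- \frac{1}{2768}\right) = - \frac{841}{26714} - \frac{159}{1384} = - \frac{2705735}{18486088}$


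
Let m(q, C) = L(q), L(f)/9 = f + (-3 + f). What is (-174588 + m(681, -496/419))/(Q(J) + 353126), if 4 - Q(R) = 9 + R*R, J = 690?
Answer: 54119/40993 ≈ 1.3202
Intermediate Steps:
L(f) = -27 + 18*f (L(f) = 9*(f + (-3 + f)) = 9*(-3 + 2*f) = -27 + 18*f)
m(q, C) = -27 + 18*q
Q(R) = -5 - R² (Q(R) = 4 - (9 + R*R) = 4 - (9 + R²) = 4 + (-9 - R²) = -5 - R²)
(-174588 + m(681, -496/419))/(Q(J) + 353126) = (-174588 + (-27 + 18*681))/((-5 - 1*690²) + 353126) = (-174588 + (-27 + 12258))/((-5 - 1*476100) + 353126) = (-174588 + 12231)/((-5 - 476100) + 353126) = -162357/(-476105 + 353126) = -162357/(-122979) = -162357*(-1/122979) = 54119/40993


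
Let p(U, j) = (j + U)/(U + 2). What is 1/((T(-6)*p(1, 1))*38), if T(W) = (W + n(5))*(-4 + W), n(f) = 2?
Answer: 3/3040 ≈ 0.00098684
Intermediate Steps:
p(U, j) = (U + j)/(2 + U)
T(W) = (-4 + W)*(2 + W) (T(W) = (W + 2)*(-4 + W) = (2 + W)*(-4 + W) = (-4 + W)*(2 + W))
1/((T(-6)*p(1, 1))*38) = 1/(((-8 + (-6)**2 - 2*(-6))*((1 + 1)/(2 + 1)))*38) = 1/(((-8 + 36 + 12)*(2/3))*38) = 1/((40*((1/3)*2))*38) = 1/((40*(2/3))*38) = 1/((80/3)*38) = 1/(3040/3) = 3/3040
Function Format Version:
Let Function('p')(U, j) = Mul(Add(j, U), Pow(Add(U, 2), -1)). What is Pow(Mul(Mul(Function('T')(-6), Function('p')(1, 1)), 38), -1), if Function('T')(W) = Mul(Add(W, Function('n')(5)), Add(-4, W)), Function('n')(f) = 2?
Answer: Rational(3, 3040) ≈ 0.00098684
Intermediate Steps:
Function('p')(U, j) = Mul(Pow(Add(2, U), -1), Add(U, j)) (Function('p')(U, j) = Mul(Add(U, j), Pow(Add(2, U), -1)) = Mul(Pow(Add(2, U), -1), Add(U, j)))
Function('T')(W) = Mul(Add(-4, W), Add(2, W)) (Function('T')(W) = Mul(Add(W, 2), Add(-4, W)) = Mul(Add(2, W), Add(-4, W)) = Mul(Add(-4, W), Add(2, W)))
Pow(Mul(Mul(Function('T')(-6), Function('p')(1, 1)), 38), -1) = Pow(Mul(Mul(Add(-8, Pow(-6, 2), Mul(-2, -6)), Mul(Pow(Add(2, 1), -1), Add(1, 1))), 38), -1) = Pow(Mul(Mul(Add(-8, 36, 12), Mul(Pow(3, -1), 2)), 38), -1) = Pow(Mul(Mul(40, Mul(Rational(1, 3), 2)), 38), -1) = Pow(Mul(Mul(40, Rational(2, 3)), 38), -1) = Pow(Mul(Rational(80, 3), 38), -1) = Pow(Rational(3040, 3), -1) = Rational(3, 3040)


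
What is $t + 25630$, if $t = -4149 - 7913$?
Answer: $13568$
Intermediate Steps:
$t = -12062$
$t + 25630 = -12062 + 25630 = 13568$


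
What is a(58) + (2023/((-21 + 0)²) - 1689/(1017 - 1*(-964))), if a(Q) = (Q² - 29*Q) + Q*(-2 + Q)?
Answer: 87963556/17829 ≈ 4933.7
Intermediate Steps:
a(Q) = Q² - 29*Q + Q*(-2 + Q)
a(58) + (2023/((-21 + 0)²) - 1689/(1017 - 1*(-964))) = 58*(-31 + 2*58) + (2023/((-21 + 0)²) - 1689/(1017 - 1*(-964))) = 58*(-31 + 116) + (2023/((-21)²) - 1689/(1017 + 964)) = 58*85 + (2023/441 - 1689/1981) = 4930 + (2023*(1/441) - 1689*1/1981) = 4930 + (289/63 - 1689/1981) = 4930 + 66586/17829 = 87963556/17829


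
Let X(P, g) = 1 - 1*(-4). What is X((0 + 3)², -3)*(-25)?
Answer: -125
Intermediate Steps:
X(P, g) = 5 (X(P, g) = 1 + 4 = 5)
X((0 + 3)², -3)*(-25) = 5*(-25) = -125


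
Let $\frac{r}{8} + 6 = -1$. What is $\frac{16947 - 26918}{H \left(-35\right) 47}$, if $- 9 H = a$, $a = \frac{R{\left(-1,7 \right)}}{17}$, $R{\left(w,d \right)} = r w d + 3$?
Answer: $- \frac{1525563}{649775} \approx -2.3478$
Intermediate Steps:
$r = -56$ ($r = -48 + 8 \left(-1\right) = -48 - 8 = -56$)
$R{\left(w,d \right)} = 3 - 56 d w$ ($R{\left(w,d \right)} = - 56 w d + 3 = - 56 d w + 3 = 3 - 56 d w$)
$a = \frac{395}{17}$ ($a = \frac{3 - 392 \left(-1\right)}{17} = \left(3 + 392\right) \frac{1}{17} = 395 \cdot \frac{1}{17} = \frac{395}{17} \approx 23.235$)
$H = - \frac{395}{153}$ ($H = \left(- \frac{1}{9}\right) \frac{395}{17} = - \frac{395}{153} \approx -2.5817$)
$\frac{16947 - 26918}{H \left(-35\right) 47} = \frac{16947 - 26918}{\left(- \frac{395}{153}\right) \left(-35\right) 47} = - \frac{9971}{\frac{13825}{153} \cdot 47} = - \frac{9971}{\frac{649775}{153}} = \left(-9971\right) \frac{153}{649775} = - \frac{1525563}{649775}$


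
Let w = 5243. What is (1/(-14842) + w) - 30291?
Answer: -371762417/14842 ≈ -25048.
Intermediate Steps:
(1/(-14842) + w) - 30291 = (1/(-14842) + 5243) - 30291 = (-1/14842 + 5243) - 30291 = 77816605/14842 - 30291 = -371762417/14842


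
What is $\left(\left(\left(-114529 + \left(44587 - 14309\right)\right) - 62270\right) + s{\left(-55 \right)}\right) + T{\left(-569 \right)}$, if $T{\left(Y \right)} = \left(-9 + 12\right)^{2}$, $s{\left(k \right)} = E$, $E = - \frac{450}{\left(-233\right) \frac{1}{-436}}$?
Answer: $- \frac{34333496}{233} \approx -1.4735 \cdot 10^{5}$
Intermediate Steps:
$E = - \frac{196200}{233}$ ($E = - \frac{450}{\left(-233\right) \left(- \frac{1}{436}\right)} = - \frac{450}{\frac{233}{436}} = \left(-450\right) \frac{436}{233} = - \frac{196200}{233} \approx -842.06$)
$s{\left(k \right)} = - \frac{196200}{233}$
$T{\left(Y \right)} = 9$ ($T{\left(Y \right)} = 3^{2} = 9$)
$\left(\left(\left(-114529 + \left(44587 - 14309\right)\right) - 62270\right) + s{\left(-55 \right)}\right) + T{\left(-569 \right)} = \left(\left(\left(-114529 + \left(44587 - 14309\right)\right) - 62270\right) - \frac{196200}{233}\right) + 9 = \left(\left(\left(-114529 + 30278\right) - 62270\right) - \frac{196200}{233}\right) + 9 = \left(\left(-84251 - 62270\right) - \frac{196200}{233}\right) + 9 = \left(-146521 - \frac{196200}{233}\right) + 9 = - \frac{34335593}{233} + 9 = - \frac{34333496}{233}$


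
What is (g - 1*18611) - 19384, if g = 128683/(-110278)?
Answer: -4190141293/110278 ≈ -37996.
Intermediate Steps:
g = -128683/110278 (g = 128683*(-1/110278) = -128683/110278 ≈ -1.1669)
(g - 1*18611) - 19384 = (-128683/110278 - 1*18611) - 19384 = (-128683/110278 - 18611) - 19384 = -2052512541/110278 - 19384 = -4190141293/110278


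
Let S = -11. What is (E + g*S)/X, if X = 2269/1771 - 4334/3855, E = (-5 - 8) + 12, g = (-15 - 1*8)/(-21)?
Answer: -89078770/1071481 ≈ -83.136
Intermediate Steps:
g = 23/21 (g = (-15 - 8)*(-1/21) = -23*(-1/21) = 23/21 ≈ 1.0952)
E = -1 (E = -13 + 12 = -1)
X = 1071481/6827205 (X = 2269*(1/1771) - 4334*1/3855 = 2269/1771 - 4334/3855 = 1071481/6827205 ≈ 0.15694)
(E + g*S)/X = (-1 + (23/21)*(-11))/(1071481/6827205) = (-1 - 253/21)*(6827205/1071481) = -274/21*6827205/1071481 = -89078770/1071481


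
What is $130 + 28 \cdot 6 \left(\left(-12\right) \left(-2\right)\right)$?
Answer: $4162$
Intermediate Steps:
$130 + 28 \cdot 6 \left(\left(-12\right) \left(-2\right)\right) = 130 + 168 \cdot 24 = 130 + 4032 = 4162$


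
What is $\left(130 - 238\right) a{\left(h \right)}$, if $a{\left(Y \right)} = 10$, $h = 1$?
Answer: $-1080$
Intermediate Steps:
$\left(130 - 238\right) a{\left(h \right)} = \left(130 - 238\right) 10 = \left(-108\right) 10 = -1080$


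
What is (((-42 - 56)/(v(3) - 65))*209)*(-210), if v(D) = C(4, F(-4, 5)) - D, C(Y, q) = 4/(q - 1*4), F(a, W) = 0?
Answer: -1433740/23 ≈ -62337.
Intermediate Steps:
C(Y, q) = 4/(-4 + q) (C(Y, q) = 4/(q - 4) = 4/(-4 + q))
v(D) = -1 - D (v(D) = 4/(-4 + 0) - D = 4/(-4) - D = 4*(-1/4) - D = -1 - D)
(((-42 - 56)/(v(3) - 65))*209)*(-210) = (((-42 - 56)/((-1 - 1*3) - 65))*209)*(-210) = (-98/((-1 - 3) - 65)*209)*(-210) = (-98/(-4 - 65)*209)*(-210) = (-98/(-69)*209)*(-210) = (-98*(-1/69)*209)*(-210) = ((98/69)*209)*(-210) = (20482/69)*(-210) = -1433740/23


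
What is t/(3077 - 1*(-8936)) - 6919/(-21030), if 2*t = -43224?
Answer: -371382413/252633390 ≈ -1.4700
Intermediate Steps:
t = -21612 (t = (½)*(-43224) = -21612)
t/(3077 - 1*(-8936)) - 6919/(-21030) = -21612/(3077 - 1*(-8936)) - 6919/(-21030) = -21612/(3077 + 8936) - 6919*(-1/21030) = -21612/12013 + 6919/21030 = -371382413/252633390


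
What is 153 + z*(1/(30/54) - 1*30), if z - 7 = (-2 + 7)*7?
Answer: -5157/5 ≈ -1031.4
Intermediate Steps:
z = 42 (z = 7 + (-2 + 7)*7 = 7 + 5*7 = 7 + 35 = 42)
153 + z*(1/(30/54) - 1*30) = 153 + 42*(1/(30/54) - 1*30) = 153 + 42*(1/(30*(1/54)) - 30) = 153 + 42*(1/(5/9) - 30) = 153 + 42*(9/5 - 30) = 153 + 42*(-141/5) = 153 - 5922/5 = -5157/5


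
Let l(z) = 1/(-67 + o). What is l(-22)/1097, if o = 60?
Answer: -1/7679 ≈ -0.00013023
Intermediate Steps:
l(z) = -1/7 (l(z) = 1/(-67 + 60) = 1/(-7) = -1/7)
l(-22)/1097 = -1/7/1097 = -1/7*1/1097 = -1/7679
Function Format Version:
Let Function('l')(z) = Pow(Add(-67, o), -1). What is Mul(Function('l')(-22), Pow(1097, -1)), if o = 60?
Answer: Rational(-1, 7679) ≈ -0.00013023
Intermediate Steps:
Function('l')(z) = Rational(-1, 7) (Function('l')(z) = Pow(Add(-67, 60), -1) = Pow(-7, -1) = Rational(-1, 7))
Mul(Function('l')(-22), Pow(1097, -1)) = Mul(Rational(-1, 7), Pow(1097, -1)) = Mul(Rational(-1, 7), Rational(1, 1097)) = Rational(-1, 7679)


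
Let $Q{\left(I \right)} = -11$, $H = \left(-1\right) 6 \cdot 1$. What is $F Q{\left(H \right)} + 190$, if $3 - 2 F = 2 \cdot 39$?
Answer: $\frac{1205}{2} \approx 602.5$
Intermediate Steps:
$F = - \frac{75}{2}$ ($F = \frac{3}{2} - \frac{2 \cdot 39}{2} = \frac{3}{2} - 39 = - \frac{75}{2} \approx -37.5$)
$H = -6$ ($H = \left(-6\right) 1 = -6$)
$F Q{\left(H \right)} + 190 = \left(- \frac{75}{2}\right) \left(-11\right) + 190 = \frac{825}{2} + 190 = \frac{1205}{2}$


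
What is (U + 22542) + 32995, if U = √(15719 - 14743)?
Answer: 55537 + 4*√61 ≈ 55568.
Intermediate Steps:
U = 4*√61 (U = √976 = 4*√61 ≈ 31.241)
(U + 22542) + 32995 = (4*√61 + 22542) + 32995 = (22542 + 4*√61) + 32995 = 55537 + 4*√61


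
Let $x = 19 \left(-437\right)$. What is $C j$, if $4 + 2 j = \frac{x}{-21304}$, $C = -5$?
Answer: $\frac{384565}{42608} \approx 9.0257$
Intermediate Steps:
$x = -8303$
$j = - \frac{76913}{42608}$ ($j = -2 + \frac{\left(-8303\right) \frac{1}{-21304}}{2} = -2 + \frac{\left(-8303\right) \left(- \frac{1}{21304}\right)}{2} = -2 + \frac{1}{2} \cdot \frac{8303}{21304} = -2 + \frac{8303}{42608} = - \frac{76913}{42608} \approx -1.8051$)
$C j = \left(-5\right) \left(- \frac{76913}{42608}\right) = \frac{384565}{42608}$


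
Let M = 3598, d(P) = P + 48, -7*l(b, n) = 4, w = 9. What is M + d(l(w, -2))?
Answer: 25518/7 ≈ 3645.4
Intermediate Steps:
l(b, n) = -4/7 (l(b, n) = -1/7*4 = -4/7)
d(P) = 48 + P
M + d(l(w, -2)) = 3598 + (48 - 4/7) = 3598 + 332/7 = 25518/7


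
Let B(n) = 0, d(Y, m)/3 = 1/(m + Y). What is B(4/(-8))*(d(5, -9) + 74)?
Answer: 0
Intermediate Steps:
d(Y, m) = 3/(Y + m) (d(Y, m) = 3/(m + Y) = 3/(Y + m))
B(4/(-8))*(d(5, -9) + 74) = 0*(3/(5 - 9) + 74) = 0*(3/(-4) + 74) = 0*(3*(-¼) + 74) = 0*(-¾ + 74) = 0*(293/4) = 0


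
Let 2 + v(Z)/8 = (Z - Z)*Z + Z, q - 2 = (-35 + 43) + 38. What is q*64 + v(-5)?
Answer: 3016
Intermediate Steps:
q = 48 (q = 2 + ((-35 + 43) + 38) = 2 + (8 + 38) = 2 + 46 = 48)
v(Z) = -16 + 8*Z (v(Z) = -16 + 8*((Z - Z)*Z + Z) = -16 + 8*(0*Z + Z) = -16 + 8*(0 + Z) = -16 + 8*Z)
q*64 + v(-5) = 48*64 + (-16 + 8*(-5)) = 3072 + (-16 - 40) = 3072 - 56 = 3016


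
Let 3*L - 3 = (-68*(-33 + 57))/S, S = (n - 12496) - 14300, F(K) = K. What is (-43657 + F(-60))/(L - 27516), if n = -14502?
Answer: 902712333/568156963 ≈ 1.5888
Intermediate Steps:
S = -41298 (S = (-14502 - 12496) - 14300 = -26998 - 14300 = -41298)
L = 20921/20649 (L = 1 + (-68*(-33 + 57)/(-41298))/3 = 1 + (-68*24*(-1/41298))/3 = 1 + (-1632*(-1/41298))/3 = 1 + (⅓)*(272/6883) = 1 + 272/20649 = 20921/20649 ≈ 1.0132)
(-43657 + F(-60))/(L - 27516) = (-43657 - 60)/(20921/20649 - 27516) = -43717/(-568156963/20649) = -43717*(-20649/568156963) = 902712333/568156963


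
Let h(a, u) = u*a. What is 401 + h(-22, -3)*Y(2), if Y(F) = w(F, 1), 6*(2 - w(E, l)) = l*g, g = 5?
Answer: 478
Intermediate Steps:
w(E, l) = 2 - 5*l/6 (w(E, l) = 2 - l*5/6 = 2 - 5*l/6)
h(a, u) = a*u
Y(F) = 7/6 (Y(F) = 2 - ⅚*1 = 2 - ⅚ = 7/6)
401 + h(-22, -3)*Y(2) = 401 - 22*(-3)*(7/6) = 401 + 66*(7/6) = 401 + 77 = 478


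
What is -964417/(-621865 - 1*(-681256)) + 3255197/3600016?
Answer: -3278587225645/213808550256 ≈ -15.334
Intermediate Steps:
-964417/(-621865 - 1*(-681256)) + 3255197/3600016 = -964417/(-621865 + 681256) + 3255197*(1/3600016) = -964417/59391 + 3255197/3600016 = -3278587225645/213808550256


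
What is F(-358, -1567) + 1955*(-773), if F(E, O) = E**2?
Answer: -1383051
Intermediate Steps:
F(-358, -1567) + 1955*(-773) = (-358)**2 + 1955*(-773) = 128164 - 1511215 = -1383051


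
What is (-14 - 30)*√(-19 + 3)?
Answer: -176*I ≈ -176.0*I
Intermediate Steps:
(-14 - 30)*√(-19 + 3) = -176*I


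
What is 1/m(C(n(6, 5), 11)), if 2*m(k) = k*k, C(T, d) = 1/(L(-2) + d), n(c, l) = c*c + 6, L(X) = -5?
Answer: 72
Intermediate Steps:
n(c, l) = 6 + c² (n(c, l) = c² + 6 = 6 + c²)
C(T, d) = 1/(-5 + d)
m(k) = k²/2 (m(k) = (k*k)/2 = k²/2)
1/m(C(n(6, 5), 11)) = 1/((1/(-5 + 11))²/2) = 1/((1/6)²/2) = 1/((⅙)²/2) = 1/((½)*(1/36)) = 1/(1/72) = 72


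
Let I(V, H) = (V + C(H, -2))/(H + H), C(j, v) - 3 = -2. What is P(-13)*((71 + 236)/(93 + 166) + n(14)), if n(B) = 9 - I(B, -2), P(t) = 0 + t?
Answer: -187681/1036 ≈ -181.16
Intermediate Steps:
C(j, v) = 1 (C(j, v) = 3 - 2 = 1)
I(V, H) = (1 + V)/(2*H) (I(V, H) = (V + 1)/(H + H) = (1 + V)/((2*H)) = (1 + V)*(1/(2*H)) = (1 + V)/(2*H))
P(t) = t
n(B) = 37/4 + B/4 (n(B) = 9 - (1 + B)/(2*(-2)) = 9 - (-1)*(1 + B)/(2*2) = 9 - (-1/4 - B/4) = 9 + (1/4 + B/4) = 37/4 + B/4)
P(-13)*((71 + 236)/(93 + 166) + n(14)) = -13*((71 + 236)/(93 + 166) + (37/4 + (1/4)*14)) = -13*(307/259 + (37/4 + 7/2)) = -13*(307*(1/259) + 51/4) = -13*(307/259 + 51/4) = -13*14437/1036 = -187681/1036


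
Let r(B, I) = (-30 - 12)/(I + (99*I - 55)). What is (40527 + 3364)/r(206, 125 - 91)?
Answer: -48938465/14 ≈ -3.4956e+6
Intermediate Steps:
r(B, I) = -42/(-55 + 100*I) (r(B, I) = -42/(I + (-55 + 99*I)) = -42/(-55 + 100*I))
(40527 + 3364)/r(206, 125 - 91) = (40527 + 3364)/((-42/(-55 + 100*(125 - 91)))) = 43891/((-42/(-55 + 100*34))) = 43891/((-42/(-55 + 3400))) = 43891/((-42/3345)) = 43891/((-42*1/3345)) = 43891/(-14/1115) = 43891*(-1115/14) = -48938465/14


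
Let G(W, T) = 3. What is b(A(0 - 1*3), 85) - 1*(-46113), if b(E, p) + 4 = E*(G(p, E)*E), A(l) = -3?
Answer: 46136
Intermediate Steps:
b(E, p) = -4 + 3*E**2 (b(E, p) = -4 + E*(3*E) = -4 + 3*E**2)
b(A(0 - 1*3), 85) - 1*(-46113) = (-4 + 3*(-3)**2) - 1*(-46113) = (-4 + 3*9) + 46113 = (-4 + 27) + 46113 = 23 + 46113 = 46136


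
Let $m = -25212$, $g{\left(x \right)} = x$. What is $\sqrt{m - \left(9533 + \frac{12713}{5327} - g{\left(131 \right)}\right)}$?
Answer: $\frac{i \sqrt{982306742557}}{5327} \approx 186.05 i$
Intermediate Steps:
$\sqrt{m - \left(9533 + \frac{12713}{5327} - g{\left(131 \right)}\right)} = \sqrt{-25212 + \left(\left(\frac{12713}{-5327} - 9533\right) + 131\right)} = \sqrt{-25212 + \left(\left(12713 \left(- \frac{1}{5327}\right) - 9533\right) + 131\right)} = \sqrt{-25212 + \left(\left(- \frac{12713}{5327} - 9533\right) + 131\right)} = \sqrt{-25212 + \left(- \frac{50795004}{5327} + 131\right)} = \sqrt{-25212 - \frac{50097167}{5327}} = \sqrt{- \frac{184401491}{5327}} = \frac{i \sqrt{982306742557}}{5327}$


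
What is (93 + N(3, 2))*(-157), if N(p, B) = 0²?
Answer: -14601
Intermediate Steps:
N(p, B) = 0
(93 + N(3, 2))*(-157) = (93 + 0)*(-157) = 93*(-157) = -14601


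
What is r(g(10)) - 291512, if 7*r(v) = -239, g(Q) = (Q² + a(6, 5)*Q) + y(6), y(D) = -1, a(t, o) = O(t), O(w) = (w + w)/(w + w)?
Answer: -2040823/7 ≈ -2.9155e+5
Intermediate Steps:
O(w) = 1 (O(w) = (2*w)/((2*w)) = (2*w)*(1/(2*w)) = 1)
a(t, o) = 1
g(Q) = -1 + Q + Q² (g(Q) = (Q² + 1*Q) - 1 = (Q² + Q) - 1 = (Q + Q²) - 1 = -1 + Q + Q²)
r(v) = -239/7 (r(v) = (⅐)*(-239) = -239/7)
r(g(10)) - 291512 = -239/7 - 291512 = -2040823/7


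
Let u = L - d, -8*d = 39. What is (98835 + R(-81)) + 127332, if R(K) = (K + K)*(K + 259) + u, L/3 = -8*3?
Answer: 1578111/8 ≈ 1.9726e+5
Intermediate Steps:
d = -39/8 (d = -1/8*39 = -39/8 ≈ -4.8750)
L = -72 (L = 3*(-8*3) = 3*(-24) = -72)
u = -537/8 (u = -72 - 1*(-39/8) = -72 + 39/8 = -537/8 ≈ -67.125)
R(K) = -537/8 + 2*K*(259 + K) (R(K) = (K + K)*(K + 259) - 537/8 = (2*K)*(259 + K) - 537/8 = 2*K*(259 + K) - 537/8 = -537/8 + 2*K*(259 + K))
(98835 + R(-81)) + 127332 = (98835 + (-537/8 + 2*(-81)**2 + 518*(-81))) + 127332 = (98835 + (-537/8 + 2*6561 - 41958)) + 127332 = (98835 + (-537/8 + 13122 - 41958)) + 127332 = (98835 - 231225/8) + 127332 = 559455/8 + 127332 = 1578111/8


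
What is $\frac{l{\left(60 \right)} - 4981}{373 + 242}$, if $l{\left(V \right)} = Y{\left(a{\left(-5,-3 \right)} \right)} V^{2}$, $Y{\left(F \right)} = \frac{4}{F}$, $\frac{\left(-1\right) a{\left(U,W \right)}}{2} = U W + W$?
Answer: $- \frac{5581}{615} \approx -9.0748$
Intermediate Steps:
$a{\left(U,W \right)} = - 2 W - 2 U W$ ($a{\left(U,W \right)} = - 2 \left(U W + W\right) = - 2 \left(W + U W\right) = - 2 W - 2 U W$)
$l{\left(V \right)} = - \frac{V^{2}}{6}$ ($l{\left(V \right)} = \frac{4}{\left(-2\right) \left(-3\right) \left(1 - 5\right)} V^{2} = \frac{4}{\left(-2\right) \left(-3\right) \left(-4\right)} V^{2} = \frac{4}{-24} V^{2} = 4 \left(- \frac{1}{24}\right) V^{2} = - \frac{V^{2}}{6}$)
$\frac{l{\left(60 \right)} - 4981}{373 + 242} = \frac{- \frac{60^{2}}{6} - 4981}{373 + 242} = \frac{\left(- \frac{1}{6}\right) 3600 - 4981}{615} = \left(-600 - 4981\right) \frac{1}{615} = \left(-5581\right) \frac{1}{615} = - \frac{5581}{615}$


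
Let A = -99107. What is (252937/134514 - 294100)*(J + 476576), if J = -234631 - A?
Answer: -2248687394705846/22419 ≈ -1.0030e+11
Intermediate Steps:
J = -135524 (J = -234631 - 1*(-99107) = -234631 + 99107 = -135524)
(252937/134514 - 294100)*(J + 476576) = (252937/134514 - 294100)*(-135524 + 476576) = (252937*(1/134514) - 294100)*341052 = (252937/134514 - 294100)*341052 = -39560314463/134514*341052 = -2248687394705846/22419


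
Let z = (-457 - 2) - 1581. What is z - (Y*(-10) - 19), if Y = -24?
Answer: -2261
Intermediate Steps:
z = -2040 (z = -459 - 1581 = -2040)
z - (Y*(-10) - 19) = -2040 - (-24*(-10) - 19) = -2040 - (240 - 19) = -2040 - 1*221 = -2040 - 221 = -2261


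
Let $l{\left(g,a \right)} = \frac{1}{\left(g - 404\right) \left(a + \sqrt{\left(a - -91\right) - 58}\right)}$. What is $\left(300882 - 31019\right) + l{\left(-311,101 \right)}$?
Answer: $\frac{1942448236914}{7197905} + \frac{\sqrt{134}}{7197905} \approx 2.6986 \cdot 10^{5}$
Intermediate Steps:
$l{\left(g,a \right)} = \frac{1}{\left(-404 + g\right) \left(a + \sqrt{33 + a}\right)}$ ($l{\left(g,a \right)} = \frac{1}{\left(-404 + g\right) \left(a + \sqrt{\left(a + 91\right) - 58}\right)} = \frac{1}{\left(-404 + g\right) \left(a + \sqrt{\left(91 + a\right) - 58}\right)} = \frac{1}{\left(-404 + g\right) \left(a + \sqrt{33 + a}\right)}$)
$\left(300882 - 31019\right) + l{\left(-311,101 \right)} = \left(300882 - 31019\right) + \frac{1}{\left(-404\right) 101 - 404 \sqrt{33 + 101} + 101 \left(-311\right) - 311 \sqrt{33 + 101}} = 269863 + \frac{1}{-40804 - 404 \sqrt{134} - 31411 - 311 \sqrt{134}} = 269863 + \frac{1}{-72215 - 715 \sqrt{134}}$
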